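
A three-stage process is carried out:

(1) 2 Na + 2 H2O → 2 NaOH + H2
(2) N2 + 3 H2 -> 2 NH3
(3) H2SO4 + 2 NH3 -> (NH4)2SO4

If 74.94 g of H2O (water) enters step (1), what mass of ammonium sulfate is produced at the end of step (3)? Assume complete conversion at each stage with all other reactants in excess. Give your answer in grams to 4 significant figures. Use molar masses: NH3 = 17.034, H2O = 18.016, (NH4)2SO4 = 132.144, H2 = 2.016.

n(H2O) = 74.94 / 18.016 = 4.1596 mol.
Reaction (1): H2O→H2 ratio 2:1 ⇒ n(H2) = 2.0798 mol.
Reaction (2): H2→NH3 ratio 3:2 ⇒ n(NH3) = 1.3865 mol.
Reaction (3): NH3→(NH4)2SO4 ratio 2:1 ⇒ n((NH4)2SO4) = 0.69327 mol.
Mass of (NH4)2SO4 = 0.69327 × 132.144 = 91.612 g.

91.61 g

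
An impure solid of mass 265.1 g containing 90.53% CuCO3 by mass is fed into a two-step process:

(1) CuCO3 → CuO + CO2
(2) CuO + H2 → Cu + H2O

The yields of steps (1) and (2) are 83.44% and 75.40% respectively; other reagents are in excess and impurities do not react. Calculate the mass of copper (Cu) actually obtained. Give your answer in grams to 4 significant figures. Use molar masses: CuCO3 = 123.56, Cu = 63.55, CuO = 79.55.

77.66 g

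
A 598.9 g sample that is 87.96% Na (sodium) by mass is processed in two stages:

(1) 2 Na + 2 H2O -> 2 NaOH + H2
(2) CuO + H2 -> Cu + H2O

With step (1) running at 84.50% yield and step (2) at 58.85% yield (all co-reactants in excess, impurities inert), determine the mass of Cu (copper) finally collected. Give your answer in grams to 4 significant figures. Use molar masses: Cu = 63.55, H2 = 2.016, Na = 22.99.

362.1 g

Pure Na = 598.9 × 0.8796 = 526.79 g.
n(Na) = 526.79 / 22.99 = 22.914 mol.
Step 1 (Na:H2 = 2:1): theoretical n(H2) = 11.457 mol; at 84.50% yield, n(H2) = 9.6812 mol.
Step 2 (H2:Cu = 1:1): theoretical n(Cu) = 9.6812 mol, so theoretical mass = 9.6812 × 63.55 = 615.24 g.
At 58.85% yield, actual mass of Cu = 615.24 × 0.5885 = 362.07 g.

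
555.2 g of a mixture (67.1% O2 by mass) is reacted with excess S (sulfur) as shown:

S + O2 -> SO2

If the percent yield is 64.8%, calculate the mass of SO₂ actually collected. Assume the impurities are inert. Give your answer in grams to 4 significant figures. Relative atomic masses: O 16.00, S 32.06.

483.3 g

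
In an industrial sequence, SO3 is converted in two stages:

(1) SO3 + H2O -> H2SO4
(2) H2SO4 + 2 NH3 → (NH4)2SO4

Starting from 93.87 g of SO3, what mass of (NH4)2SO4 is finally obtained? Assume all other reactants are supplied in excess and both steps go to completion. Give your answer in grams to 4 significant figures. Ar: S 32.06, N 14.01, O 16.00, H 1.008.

154.9 g

M(SO3) = 32.06 + 3(16.00) = 80.06 g/mol.
M((NH4)2SO4) = 2(14.01) + 8(1.008) + 32.06 + 4(16.00) = 132.144 g/mol.
n(SO3) = 93.870 / 80.06 = 1.1725 mol.
Step 1 gives a 1:1 ratio of SO3 to H2SO4, so n(H2SO4) = 1.1725 mol.
In step 2 the H2SO4:(NH4)2SO4 ratio is 1:1, so n((NH4)2SO4) = 1.1725 mol.
Mass of (NH4)2SO4 = 1.1725 × 132.144 = 154.94 g.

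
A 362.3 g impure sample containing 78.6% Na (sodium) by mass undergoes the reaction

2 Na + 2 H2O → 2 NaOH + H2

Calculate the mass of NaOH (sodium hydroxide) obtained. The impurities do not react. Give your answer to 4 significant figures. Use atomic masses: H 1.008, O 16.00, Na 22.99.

Mass of pure Na = 362.3 g × 0.786 = 284.77 g.
M(Na) = 22.99 g/mol.
M(NaOH) = 22.99 + 16.00 + 1.008 = 39.998 g/mol.
n(Na) = 284.77 g / 22.99 g/mol = 12.387 mol.
From the equation the Na:NaOH mole ratio is 2:2, so n(NaOH) = 12.387 × 2/2 = 12.387 mol.
Mass of NaOH = 12.387 mol × 39.998 g/mol = 495.44 g.

495.4 g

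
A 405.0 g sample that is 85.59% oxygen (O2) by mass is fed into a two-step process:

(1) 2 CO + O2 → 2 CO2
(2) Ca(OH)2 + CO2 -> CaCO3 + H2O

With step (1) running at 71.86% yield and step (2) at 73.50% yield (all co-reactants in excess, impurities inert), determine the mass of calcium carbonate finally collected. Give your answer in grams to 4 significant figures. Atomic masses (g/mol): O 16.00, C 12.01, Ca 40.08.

Pure O2 = 405.0 × 0.8559 = 346.64 g.
M(O2) = 2(16.00) = 32.00 g/mol.
M(CaCO3) = 40.08 + 12.01 + 3(16.00) = 100.09 g/mol.
n(O2) = 346.64 / 32.00 = 10.832 mol.
Step 1 (O2:CO2 = 1:2): theoretical n(CO2) = 21.665 mol; at 71.86% yield, n(CO2) = 15.568 mol.
Step 2 (CO2:CaCO3 = 1:1): theoretical n(CaCO3) = 15.568 mol, so theoretical mass = 15.568 × 100.09 = 1558.2 g.
At 73.50% yield, actual mass of CaCO3 = 1558.2 × 0.7350 = 1145.3 g.

1145 g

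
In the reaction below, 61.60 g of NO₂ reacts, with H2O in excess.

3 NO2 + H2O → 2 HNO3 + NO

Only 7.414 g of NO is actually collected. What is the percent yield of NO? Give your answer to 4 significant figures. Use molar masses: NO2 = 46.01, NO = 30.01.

n(NO2) = 61.600 g / 46.01 g/mol = 1.3388 mol.
From the equation the NO2:NO mole ratio is 3:1, so n(NO) = 1.3388 × 1/3 = 0.44628 mol.
Mass of NO = 0.44628 mol × 30.01 g/mol = 13.393 g.
This is the theoretical yield. Percent yield = 7.414 g / 13.393 g × 100% = 55.358%.

55.36 %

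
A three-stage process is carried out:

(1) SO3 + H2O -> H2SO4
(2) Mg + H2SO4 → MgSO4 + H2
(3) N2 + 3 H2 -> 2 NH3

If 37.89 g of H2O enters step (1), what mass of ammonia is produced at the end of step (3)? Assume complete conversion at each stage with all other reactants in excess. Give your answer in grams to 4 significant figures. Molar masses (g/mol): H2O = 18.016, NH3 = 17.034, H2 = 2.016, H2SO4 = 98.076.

n(H2O) = 37.89 / 18.016 = 2.1031 mol.
Reaction (1): H2O→H2SO4 ratio 1:1 ⇒ n(H2SO4) = 2.1031 mol.
Reaction (2): H2SO4→H2 ratio 1:1 ⇒ n(H2) = 2.1031 mol.
Reaction (3): H2→NH3 ratio 3:2 ⇒ n(NH3) = 1.4021 mol.
Mass of NH3 = 1.4021 × 17.034 = 23.883 g.

23.88 g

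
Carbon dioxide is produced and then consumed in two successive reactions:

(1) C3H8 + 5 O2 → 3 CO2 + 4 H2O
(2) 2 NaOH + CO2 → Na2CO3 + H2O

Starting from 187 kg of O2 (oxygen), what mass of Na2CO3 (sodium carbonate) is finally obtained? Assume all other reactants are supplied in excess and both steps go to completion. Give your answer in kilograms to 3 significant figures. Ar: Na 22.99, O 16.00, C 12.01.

372 kg

M(O2) = 2(16.00) = 32.00 g/mol.
M(Na2CO3) = 2(22.99) + 12.01 + 3(16.00) = 105.99 g/mol.
187 kg = 187000 g.
n(O2) = 187000 / 32.00 = 5844 mol.
Step 1 gives a 5:3 ratio of O2 to CO2, so n(CO2) = 3506 mol.
In step 2 the CO2:Na2CO3 ratio is 1:1, so n(Na2CO3) = 3506 mol.
Mass of Na2CO3 = 3506 × 105.99 = 371600 g = 372 kg.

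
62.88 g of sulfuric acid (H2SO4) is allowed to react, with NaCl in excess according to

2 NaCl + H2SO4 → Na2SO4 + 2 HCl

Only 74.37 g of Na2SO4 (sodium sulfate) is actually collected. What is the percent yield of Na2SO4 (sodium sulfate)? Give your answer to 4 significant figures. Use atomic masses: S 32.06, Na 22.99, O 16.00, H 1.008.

81.67 %

M(H2SO4) = 2(1.008) + 32.06 + 4(16.00) = 98.076 g/mol.
M(Na2SO4) = 2(22.99) + 32.06 + 4(16.00) = 142.04 g/mol.
n(H2SO4) = 62.880 g / 98.076 g/mol = 0.64114 mol.
From the equation the H2SO4:Na2SO4 mole ratio is 1:1, so n(Na2SO4) = 0.64114 × 1/1 = 0.64114 mol.
Mass of Na2SO4 = 0.64114 mol × 142.04 g/mol = 91.067 g.
This is the theoretical yield. Percent yield = 74.37 g / 91.067 g × 100% = 81.665%.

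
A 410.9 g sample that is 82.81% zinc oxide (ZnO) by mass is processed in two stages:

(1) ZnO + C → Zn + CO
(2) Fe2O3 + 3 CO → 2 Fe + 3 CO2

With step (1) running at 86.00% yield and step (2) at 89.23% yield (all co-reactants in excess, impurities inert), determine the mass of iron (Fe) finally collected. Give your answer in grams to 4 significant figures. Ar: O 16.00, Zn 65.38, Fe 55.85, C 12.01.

Pure ZnO = 410.9 × 0.8281 = 340.27 g.
M(ZnO) = 65.38 + 16.00 = 81.38 g/mol.
M(Fe) = 55.85 g/mol.
n(ZnO) = 340.27 / 81.38 = 4.1812 mol.
Step 1 (ZnO:CO = 1:1): theoretical n(CO) = 4.1812 mol; at 86.00% yield, n(CO) = 3.5958 mol.
Step 2 (CO:Fe = 3:2): theoretical n(Fe) = 2.3972 mol, so theoretical mass = 2.3972 × 55.85 = 133.88 g.
At 89.23% yield, actual mass of Fe = 133.88 × 0.8923 = 119.47 g.

119.5 g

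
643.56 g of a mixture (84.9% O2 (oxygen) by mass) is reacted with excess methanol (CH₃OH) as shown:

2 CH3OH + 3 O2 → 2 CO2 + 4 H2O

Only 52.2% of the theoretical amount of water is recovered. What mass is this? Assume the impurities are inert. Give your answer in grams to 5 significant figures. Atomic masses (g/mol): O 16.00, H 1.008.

Pure O2 available = 643.56 g × 0.849 = 546.382 g.
M(O2) = 2(16.00) = 32.00 g/mol.
M(H2O) = 2(1.008) + 16.00 = 18.016 g/mol.
n(O2) = 546.382 g / 32.00 g/mol = 17.0745 mol.
From the equation the O2:H2O mole ratio is 3:4, so n(H2O) = 17.0745 × 4/3 = 22.7659 mol.
Mass of H2O = 22.7659 mol × 18.016 g/mol = 410.151 g.
Actual mass collected = 410.151 g × 0.522 = 214.099 g.

214.10 g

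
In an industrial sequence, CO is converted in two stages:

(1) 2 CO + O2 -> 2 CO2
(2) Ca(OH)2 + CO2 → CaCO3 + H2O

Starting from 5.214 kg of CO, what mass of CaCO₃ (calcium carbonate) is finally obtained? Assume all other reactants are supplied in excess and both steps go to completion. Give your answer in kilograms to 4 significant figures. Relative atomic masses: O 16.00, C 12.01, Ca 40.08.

M(CO) = 12.01 + 16.00 = 28.01 g/mol.
M(CaCO3) = 40.08 + 12.01 + 3(16.00) = 100.09 g/mol.
5.214 kg = 5214.0 g.
n(CO) = 5214.0 / 28.01 = 186.15 mol.
Step 1 gives a 2:2 ratio of CO to CO2, so n(CO2) = 186.15 mol.
In step 2 the CO2:CaCO3 ratio is 1:1, so n(CaCO3) = 186.15 mol.
Mass of CaCO3 = 186.15 × 100.09 = 18632 g = 18.63 kg.

18.63 kg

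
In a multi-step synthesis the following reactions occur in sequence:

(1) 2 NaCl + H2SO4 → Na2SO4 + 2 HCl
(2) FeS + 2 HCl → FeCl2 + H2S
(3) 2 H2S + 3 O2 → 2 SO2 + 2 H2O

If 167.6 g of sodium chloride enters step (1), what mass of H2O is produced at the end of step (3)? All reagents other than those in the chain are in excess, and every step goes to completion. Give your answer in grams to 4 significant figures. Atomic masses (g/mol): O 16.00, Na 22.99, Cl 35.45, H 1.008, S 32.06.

25.83 g

M(NaCl) = 22.99 + 35.45 = 58.44 g/mol.
M(H2O) = 2(1.008) + 16.00 = 18.016 g/mol.
n(NaCl) = 167.6 / 58.44 = 2.8679 mol.
Reaction (1): NaCl→HCl ratio 2:2 ⇒ n(HCl) = 2.8679 mol.
Reaction (2): HCl→H2S ratio 2:1 ⇒ n(H2S) = 1.4339 mol.
Reaction (3): H2S→H2O ratio 2:2 ⇒ n(H2O) = 1.4339 mol.
Mass of H2O = 1.4339 × 18.016 = 25.834 g.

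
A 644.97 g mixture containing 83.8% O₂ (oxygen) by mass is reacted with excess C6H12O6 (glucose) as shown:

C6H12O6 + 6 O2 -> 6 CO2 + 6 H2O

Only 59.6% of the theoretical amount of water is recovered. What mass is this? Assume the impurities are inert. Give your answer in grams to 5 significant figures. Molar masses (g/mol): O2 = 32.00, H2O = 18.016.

181.36 g

Pure O2 available = 644.97 g × 0.838 = 540.485 g.
n(O2) = 540.485 g / 32.00 g/mol = 16.8902 mol.
From the equation the O2:H2O mole ratio is 6:6, so n(H2O) = 16.8902 × 6/6 = 16.8902 mol.
Mass of H2O = 16.8902 mol × 18.016 g/mol = 304.293 g.
Actual mass collected = 304.293 g × 0.596 = 181.359 g.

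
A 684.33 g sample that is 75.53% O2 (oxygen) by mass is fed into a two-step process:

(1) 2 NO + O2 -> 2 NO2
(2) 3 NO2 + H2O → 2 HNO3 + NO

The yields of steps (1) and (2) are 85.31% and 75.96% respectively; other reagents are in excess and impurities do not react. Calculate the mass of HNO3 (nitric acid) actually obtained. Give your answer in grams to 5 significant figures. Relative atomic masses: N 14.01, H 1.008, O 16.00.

Pure O2 = 684.33 × 0.7553 = 516.874 g.
M(O2) = 2(16.00) = 32.00 g/mol.
M(HNO3) = 1.008 + 14.01 + 3(16.00) = 63.018 g/mol.
n(O2) = 516.874 / 32.00 = 16.1523 mol.
Step 1 (O2:NO2 = 1:2): theoretical n(NO2) = 32.3047 mol; at 85.31% yield, n(NO2) = 27.5591 mol.
Step 2 (NO2:HNO3 = 3:2): theoretical n(HNO3) = 18.3727 mol, so theoretical mass = 18.3727 × 63.018 = 1157.81 g.
At 75.96% yield, actual mass of HNO3 = 1157.81 × 0.7596 = 879.475 g.

879.47 g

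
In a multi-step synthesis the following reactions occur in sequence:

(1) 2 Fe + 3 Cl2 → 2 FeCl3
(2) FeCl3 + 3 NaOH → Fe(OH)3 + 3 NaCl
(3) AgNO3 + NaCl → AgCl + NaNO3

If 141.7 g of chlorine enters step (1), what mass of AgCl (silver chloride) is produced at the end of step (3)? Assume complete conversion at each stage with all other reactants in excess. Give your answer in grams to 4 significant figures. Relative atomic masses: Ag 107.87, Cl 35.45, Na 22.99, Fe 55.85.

M(Cl2) = 2(35.45) = 70.90 g/mol.
M(AgCl) = 107.87 + 35.45 = 143.32 g/mol.
n(Cl2) = 141.7 / 70.90 = 1.9986 mol.
Reaction (1): Cl2→FeCl3 ratio 3:2 ⇒ n(FeCl3) = 1.3324 mol.
Reaction (2): FeCl3→NaCl ratio 1:3 ⇒ n(NaCl) = 3.9972 mol.
Reaction (3): NaCl→AgCl ratio 1:1 ⇒ n(AgCl) = 3.9972 mol.
Mass of AgCl = 3.9972 × 143.32 = 572.88 g.

572.9 g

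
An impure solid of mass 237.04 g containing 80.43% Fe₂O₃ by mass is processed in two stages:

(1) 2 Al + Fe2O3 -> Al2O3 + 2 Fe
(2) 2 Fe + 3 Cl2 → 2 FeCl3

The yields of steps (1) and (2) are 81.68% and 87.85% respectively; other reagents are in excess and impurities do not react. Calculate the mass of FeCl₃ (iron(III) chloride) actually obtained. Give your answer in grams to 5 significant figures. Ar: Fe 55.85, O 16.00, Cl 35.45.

Pure Fe2O3 = 237.04 × 0.8043 = 190.651 g.
M(Fe2O3) = 2(55.85) + 3(16.00) = 159.70 g/mol.
M(FeCl3) = 55.85 + 3(35.45) = 162.20 g/mol.
n(Fe2O3) = 190.651 / 159.70 = 1.19381 mol.
Step 1 (Fe2O3:Fe = 1:2): theoretical n(Fe) = 2.38762 mol; at 81.68% yield, n(Fe) = 1.95021 mol.
Step 2 (Fe:FeCl3 = 2:2): theoretical n(FeCl3) = 1.95021 mol, so theoretical mass = 1.95021 × 162.20 = 316.323 g.
At 87.85% yield, actual mass of FeCl3 = 316.323 × 0.8785 = 277.890 g.

277.89 g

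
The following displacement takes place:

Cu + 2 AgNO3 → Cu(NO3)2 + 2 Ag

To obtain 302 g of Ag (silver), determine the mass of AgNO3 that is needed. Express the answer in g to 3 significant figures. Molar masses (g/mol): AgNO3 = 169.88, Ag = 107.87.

n(Ag) = 302.0 g / 107.87 g/mol = 2.800 mol.
From the equation the Ag:AgNO3 mole ratio is 2:2, so n(AgNO3) = 2.800 × 2/2 = 2.800 mol.
Mass of AgNO3 = 2.800 mol × 169.88 g/mol = 475.6 g.

476 g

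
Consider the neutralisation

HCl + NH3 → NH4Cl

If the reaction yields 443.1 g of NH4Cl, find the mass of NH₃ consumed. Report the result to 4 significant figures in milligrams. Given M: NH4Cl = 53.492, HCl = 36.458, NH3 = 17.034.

141100 mg

n(NH4Cl) = 443.10 g / 53.492 g/mol = 8.2835 mol.
From the equation the NH4Cl:NH3 mole ratio is 1:1, so n(NH3) = 8.2835 × 1/1 = 8.2835 mol.
Mass of NH3 = 8.2835 mol × 17.034 g/mol = 141.10 g.
Converting to mg: 141.10 g = 141100 mg.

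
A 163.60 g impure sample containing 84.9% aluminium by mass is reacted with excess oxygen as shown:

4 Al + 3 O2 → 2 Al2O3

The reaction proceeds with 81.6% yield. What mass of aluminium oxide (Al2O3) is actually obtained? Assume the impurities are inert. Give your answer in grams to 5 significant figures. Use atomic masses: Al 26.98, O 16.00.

214.16 g

Pure Al available = 163.60 g × 0.849 = 138.896 g.
M(Al) = 26.98 g/mol.
M(Al2O3) = 2(26.98) + 3(16.00) = 101.96 g/mol.
n(Al) = 138.896 g / 26.98 g/mol = 5.14812 mol.
From the equation the Al:Al2O3 mole ratio is 4:2, so n(Al2O3) = 5.14812 × 2/4 = 2.57406 mol.
Mass of Al2O3 = 2.57406 mol × 101.96 g/mol = 262.451 g.
Actual mass collected = 262.451 g × 0.816 = 214.160 g.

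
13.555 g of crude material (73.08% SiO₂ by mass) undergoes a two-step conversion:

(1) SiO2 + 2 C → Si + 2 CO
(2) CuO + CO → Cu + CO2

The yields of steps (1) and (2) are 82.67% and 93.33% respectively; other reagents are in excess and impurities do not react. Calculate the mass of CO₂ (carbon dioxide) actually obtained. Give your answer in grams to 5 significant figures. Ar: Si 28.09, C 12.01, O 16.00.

11.196 g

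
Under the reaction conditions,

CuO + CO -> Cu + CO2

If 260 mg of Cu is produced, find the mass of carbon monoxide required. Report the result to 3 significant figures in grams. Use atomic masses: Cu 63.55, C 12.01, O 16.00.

0.115 g

M(Cu) = 63.55 g/mol.
M(CO) = 12.01 + 16.00 = 28.01 g/mol.
Convert: 260 mg = 0.2600 g.
n(Cu) = 0.2600 g / 63.55 g/mol = 0.004091 mol.
From the equation the Cu:CO mole ratio is 1:1, so n(CO) = 0.004091 × 1/1 = 0.004091 mol.
Mass of CO = 0.004091 mol × 28.01 g/mol = 0.1146 g.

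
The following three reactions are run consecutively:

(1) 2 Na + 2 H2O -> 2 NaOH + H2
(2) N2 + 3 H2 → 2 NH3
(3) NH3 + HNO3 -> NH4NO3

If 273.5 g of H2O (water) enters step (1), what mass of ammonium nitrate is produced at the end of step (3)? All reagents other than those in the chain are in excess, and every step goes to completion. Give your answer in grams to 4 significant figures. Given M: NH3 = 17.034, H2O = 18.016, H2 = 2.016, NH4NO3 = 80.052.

n(H2O) = 273.5 / 18.016 = 15.181 mol.
Reaction (1): H2O→H2 ratio 2:1 ⇒ n(H2) = 7.5905 mol.
Reaction (2): H2→NH3 ratio 3:2 ⇒ n(NH3) = 5.0603 mol.
Reaction (3): NH3→NH4NO3 ratio 1:1 ⇒ n(NH4NO3) = 5.0603 mol.
Mass of NH4NO3 = 5.0603 × 80.052 = 405.09 g.

405.1 g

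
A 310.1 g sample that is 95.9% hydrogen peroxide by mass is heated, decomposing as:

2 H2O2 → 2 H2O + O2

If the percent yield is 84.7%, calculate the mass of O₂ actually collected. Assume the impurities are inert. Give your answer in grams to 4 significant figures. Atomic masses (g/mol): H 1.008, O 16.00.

118.5 g

Pure H2O2 available = 310.1 g × 0.959 = 297.39 g.
M(H2O2) = 2(1.008) + 2(16.00) = 34.016 g/mol.
M(O2) = 2(16.00) = 32.00 g/mol.
n(H2O2) = 297.39 g / 34.016 g/mol = 8.7425 mol.
From the equation the H2O2:O2 mole ratio is 2:1, so n(O2) = 8.7425 × 1/2 = 4.3713 mol.
Mass of O2 = 4.3713 mol × 32.00 g/mol = 139.88 g.
Actual mass collected = 139.88 g × 0.847 = 118.48 g.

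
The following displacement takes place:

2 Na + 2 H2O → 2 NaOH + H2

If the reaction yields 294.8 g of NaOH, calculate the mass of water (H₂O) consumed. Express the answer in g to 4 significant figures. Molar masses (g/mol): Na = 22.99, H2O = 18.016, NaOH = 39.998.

132.8 g

n(NaOH) = 294.80 g / 39.998 g/mol = 7.3704 mol.
From the equation the NaOH:H2O mole ratio is 2:2, so n(H2O) = 7.3704 × 2/2 = 7.3704 mol.
Mass of H2O = 7.3704 mol × 18.016 g/mol = 132.78 g.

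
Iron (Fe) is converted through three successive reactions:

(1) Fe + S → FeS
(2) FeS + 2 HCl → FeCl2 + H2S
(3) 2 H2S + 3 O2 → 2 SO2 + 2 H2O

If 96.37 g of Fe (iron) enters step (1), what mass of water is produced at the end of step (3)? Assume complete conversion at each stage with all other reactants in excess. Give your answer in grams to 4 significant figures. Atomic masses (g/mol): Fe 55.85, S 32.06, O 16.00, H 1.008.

M(Fe) = 55.85 g/mol.
M(H2O) = 2(1.008) + 16.00 = 18.016 g/mol.
n(Fe) = 96.37 / 55.85 = 1.7255 mol.
Reaction (1): Fe→FeS ratio 1:1 ⇒ n(FeS) = 1.7255 mol.
Reaction (2): FeS→H2S ratio 1:1 ⇒ n(H2S) = 1.7255 mol.
Reaction (3): H2S→H2O ratio 2:2 ⇒ n(H2O) = 1.7255 mol.
Mass of H2O = 1.7255 × 18.016 = 31.087 g.

31.09 g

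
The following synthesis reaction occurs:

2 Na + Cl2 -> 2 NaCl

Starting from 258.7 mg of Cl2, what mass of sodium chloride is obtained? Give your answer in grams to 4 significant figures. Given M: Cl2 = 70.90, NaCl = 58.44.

Convert: 258.7 mg = 0.25870 g.
n(Cl2) = 0.25870 g / 70.90 g/mol = 0.0036488 mol.
From the equation the Cl2:NaCl mole ratio is 1:2, so n(NaCl) = 0.0036488 × 2/1 = 0.0072976 mol.
Mass of NaCl = 0.0072976 mol × 58.44 g/mol = 0.42647 g.

0.4265 g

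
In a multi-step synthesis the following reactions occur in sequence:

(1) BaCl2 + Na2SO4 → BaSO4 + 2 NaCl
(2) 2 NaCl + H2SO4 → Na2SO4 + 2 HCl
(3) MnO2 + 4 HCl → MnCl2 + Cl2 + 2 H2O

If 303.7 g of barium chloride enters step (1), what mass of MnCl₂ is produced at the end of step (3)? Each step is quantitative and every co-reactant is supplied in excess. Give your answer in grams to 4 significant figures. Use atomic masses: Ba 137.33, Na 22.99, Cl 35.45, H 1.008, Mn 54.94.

M(BaCl2) = 137.33 + 2(35.45) = 208.23 g/mol.
M(MnCl2) = 54.94 + 2(35.45) = 125.84 g/mol.
n(BaCl2) = 303.7 / 208.23 = 1.4585 mol.
Reaction (1): BaCl2→NaCl ratio 1:2 ⇒ n(NaCl) = 2.9170 mol.
Reaction (2): NaCl→HCl ratio 2:2 ⇒ n(HCl) = 2.9170 mol.
Reaction (3): HCl→MnCl2 ratio 4:1 ⇒ n(MnCl2) = 0.72924 mol.
Mass of MnCl2 = 0.72924 × 125.84 = 91.768 g.

91.77 g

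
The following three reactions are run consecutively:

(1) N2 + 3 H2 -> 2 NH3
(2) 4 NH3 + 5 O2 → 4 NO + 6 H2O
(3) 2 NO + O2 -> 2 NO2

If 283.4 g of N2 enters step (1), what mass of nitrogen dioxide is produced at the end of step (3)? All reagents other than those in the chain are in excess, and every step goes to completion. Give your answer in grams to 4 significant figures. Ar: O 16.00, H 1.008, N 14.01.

930.7 g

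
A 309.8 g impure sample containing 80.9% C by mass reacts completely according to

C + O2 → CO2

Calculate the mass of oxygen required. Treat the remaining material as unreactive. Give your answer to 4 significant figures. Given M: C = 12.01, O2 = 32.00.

667.8 g

Mass of pure C = 309.8 g × 0.809 = 250.63 g.
n(C) = 250.63 g / 12.01 g/mol = 20.868 mol.
From the equation the C:O2 mole ratio is 1:1, so n(O2) = 20.868 × 1/1 = 20.868 mol.
Mass of O2 = 20.868 mol × 32.00 g/mol = 667.79 g.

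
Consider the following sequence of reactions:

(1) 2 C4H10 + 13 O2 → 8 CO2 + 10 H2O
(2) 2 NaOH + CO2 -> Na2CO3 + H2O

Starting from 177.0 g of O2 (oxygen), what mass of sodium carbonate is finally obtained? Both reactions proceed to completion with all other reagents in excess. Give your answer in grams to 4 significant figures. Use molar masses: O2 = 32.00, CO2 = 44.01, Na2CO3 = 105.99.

360.8 g

n(O2) = 177.00 / 32.00 = 5.5312 mol.
Step 1 gives a 13:8 ratio of O2 to CO2, so n(CO2) = 3.4038 mol.
In step 2 the CO2:Na2CO3 ratio is 1:1, so n(Na2CO3) = 3.4038 mol.
Mass of Na2CO3 = 3.4038 × 105.99 = 360.77 g.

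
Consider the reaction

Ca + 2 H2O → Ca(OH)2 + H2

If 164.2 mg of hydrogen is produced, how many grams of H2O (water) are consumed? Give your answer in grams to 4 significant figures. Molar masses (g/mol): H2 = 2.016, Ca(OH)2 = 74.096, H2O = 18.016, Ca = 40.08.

2.935 g

Convert: 164.2 mg = 0.16420 g.
n(H2) = 0.16420 g / 2.016 g/mol = 0.081448 mol.
From the equation the H2:H2O mole ratio is 1:2, so n(H2O) = 0.081448 × 2/1 = 0.16290 mol.
Mass of H2O = 0.16290 mol × 18.016 g/mol = 2.9347 g.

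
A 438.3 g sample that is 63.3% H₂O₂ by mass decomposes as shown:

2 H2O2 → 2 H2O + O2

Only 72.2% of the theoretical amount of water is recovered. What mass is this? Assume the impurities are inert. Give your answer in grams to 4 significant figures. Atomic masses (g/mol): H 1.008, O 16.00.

106.1 g

Pure H2O2 available = 438.3 g × 0.633 = 277.44 g.
M(H2O2) = 2(1.008) + 2(16.00) = 34.016 g/mol.
M(H2O) = 2(1.008) + 16.00 = 18.016 g/mol.
n(H2O2) = 277.44 g / 34.016 g/mol = 8.1563 mol.
From the equation the H2O2:H2O mole ratio is 2:2, so n(H2O) = 8.1563 × 2/2 = 8.1563 mol.
Mass of H2O = 8.1563 mol × 18.016 g/mol = 146.94 g.
Actual mass collected = 146.94 g × 0.722 = 106.09 g.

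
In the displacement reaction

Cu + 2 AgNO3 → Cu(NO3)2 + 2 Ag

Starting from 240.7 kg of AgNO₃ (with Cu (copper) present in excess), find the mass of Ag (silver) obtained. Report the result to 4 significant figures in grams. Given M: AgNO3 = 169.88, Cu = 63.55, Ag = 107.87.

152800 g

Convert: 240.7 kg = 240700 g.
n(AgNO3) = 240700 g / 169.88 g/mol = 1416.9 mol.
From the equation the AgNO3:Ag mole ratio is 2:2, so n(Ag) = 1416.9 × 2/2 = 1416.9 mol.
Mass of Ag = 1416.9 mol × 107.87 g/mol = 152840 g.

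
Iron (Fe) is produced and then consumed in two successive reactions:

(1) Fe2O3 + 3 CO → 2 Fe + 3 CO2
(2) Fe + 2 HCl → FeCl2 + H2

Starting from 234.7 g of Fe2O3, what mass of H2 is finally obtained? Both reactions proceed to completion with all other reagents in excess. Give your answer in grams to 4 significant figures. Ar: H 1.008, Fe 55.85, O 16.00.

5.926 g

M(Fe2O3) = 2(55.85) + 3(16.00) = 159.70 g/mol.
M(H2) = 2(1.008) = 2.016 g/mol.
n(Fe2O3) = 234.70 / 159.70 = 1.4696 mol.
Step 1 gives a 1:2 ratio of Fe2O3 to Fe, so n(Fe) = 2.9393 mol.
In step 2 the Fe:H2 ratio is 1:1, so n(H2) = 2.9393 mol.
Mass of H2 = 2.9393 × 2.016 = 5.9256 g.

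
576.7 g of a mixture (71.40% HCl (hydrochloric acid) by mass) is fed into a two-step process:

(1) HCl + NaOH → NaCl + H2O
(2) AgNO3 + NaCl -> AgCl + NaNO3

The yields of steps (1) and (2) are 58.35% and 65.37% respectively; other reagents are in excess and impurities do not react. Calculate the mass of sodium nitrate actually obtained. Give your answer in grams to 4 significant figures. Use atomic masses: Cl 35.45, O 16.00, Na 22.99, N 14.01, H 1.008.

Pure HCl = 576.7 × 0.7140 = 411.76 g.
M(HCl) = 1.008 + 35.45 = 36.458 g/mol.
M(NaNO3) = 22.99 + 14.01 + 3(16.00) = 85.00 g/mol.
n(HCl) = 411.76 / 36.458 = 11.294 mol.
Step 1 (HCl:NaCl = 1:1): theoretical n(NaCl) = 11.294 mol; at 58.35% yield, n(NaCl) = 6.5902 mol.
Step 2 (NaCl:NaNO3 = 1:1): theoretical n(NaNO3) = 6.5902 mol, so theoretical mass = 6.5902 × 85.00 = 560.16 g.
At 65.37% yield, actual mass of NaNO3 = 560.16 × 0.6537 = 366.18 g.

366.2 g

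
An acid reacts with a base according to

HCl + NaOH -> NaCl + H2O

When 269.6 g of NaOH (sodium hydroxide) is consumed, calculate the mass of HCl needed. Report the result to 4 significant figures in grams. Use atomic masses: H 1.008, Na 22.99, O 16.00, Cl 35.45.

M(NaOH) = 22.99 + 16.00 + 1.008 = 39.998 g/mol.
M(HCl) = 1.008 + 35.45 = 36.458 g/mol.
n(NaOH) = 269.60 g / 39.998 g/mol = 6.7403 mol.
From the equation the NaOH:HCl mole ratio is 1:1, so n(HCl) = 6.7403 × 1/1 = 6.7403 mol.
Mass of HCl = 6.7403 mol × 36.458 g/mol = 245.74 g.

245.7 g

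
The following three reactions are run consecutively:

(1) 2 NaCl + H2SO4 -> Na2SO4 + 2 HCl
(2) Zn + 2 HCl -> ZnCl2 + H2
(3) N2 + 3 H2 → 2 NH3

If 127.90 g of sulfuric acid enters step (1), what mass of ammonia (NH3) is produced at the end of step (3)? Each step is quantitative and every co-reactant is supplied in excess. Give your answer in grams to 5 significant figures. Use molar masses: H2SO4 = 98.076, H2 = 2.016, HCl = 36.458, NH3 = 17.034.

n(H2SO4) = 127.90 / 98.076 = 1.30409 mol.
Reaction (1): H2SO4→HCl ratio 1:2 ⇒ n(HCl) = 2.60818 mol.
Reaction (2): HCl→H2 ratio 2:1 ⇒ n(H2) = 1.30409 mol.
Reaction (3): H2→NH3 ratio 3:2 ⇒ n(NH3) = 0.869394 mol.
Mass of NH3 = 0.869394 × 17.034 = 14.8093 g.

14.809 g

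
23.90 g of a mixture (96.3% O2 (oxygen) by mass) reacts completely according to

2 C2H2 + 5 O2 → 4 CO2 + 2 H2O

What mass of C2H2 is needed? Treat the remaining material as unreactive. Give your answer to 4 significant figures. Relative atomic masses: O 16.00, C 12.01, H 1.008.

7.490 g

Mass of pure O2 = 23.90 g × 0.963 = 23.016 g.
M(O2) = 2(16.00) = 32.00 g/mol.
M(C2H2) = 2(12.01) + 2(1.008) = 26.036 g/mol.
n(O2) = 23.016 g / 32.00 g/mol = 0.71924 mol.
From the equation the O2:C2H2 mole ratio is 5:2, so n(C2H2) = 0.71924 × 2/5 = 0.28770 mol.
Mass of C2H2 = 0.28770 mol × 26.036 g/mol = 7.4905 g.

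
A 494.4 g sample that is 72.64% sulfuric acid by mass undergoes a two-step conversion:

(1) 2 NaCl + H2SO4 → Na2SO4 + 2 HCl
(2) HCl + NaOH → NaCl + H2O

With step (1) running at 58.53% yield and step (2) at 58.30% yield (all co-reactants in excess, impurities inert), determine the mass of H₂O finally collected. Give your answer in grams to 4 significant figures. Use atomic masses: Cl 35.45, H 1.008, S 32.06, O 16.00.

45.02 g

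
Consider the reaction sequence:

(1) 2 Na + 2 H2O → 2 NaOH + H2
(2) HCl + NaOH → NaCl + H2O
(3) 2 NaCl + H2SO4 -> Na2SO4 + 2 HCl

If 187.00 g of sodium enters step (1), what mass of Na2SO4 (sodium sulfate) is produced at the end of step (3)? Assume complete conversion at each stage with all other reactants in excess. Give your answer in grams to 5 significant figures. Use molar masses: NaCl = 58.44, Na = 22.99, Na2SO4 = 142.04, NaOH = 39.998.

n(Na) = 187.00 / 22.99 = 8.13397 mol.
Reaction (1): Na→NaOH ratio 2:2 ⇒ n(NaOH) = 8.13397 mol.
Reaction (2): NaOH→NaCl ratio 1:1 ⇒ n(NaCl) = 8.13397 mol.
Reaction (3): NaCl→Na2SO4 ratio 2:1 ⇒ n(Na2SO4) = 4.06699 mol.
Mass of Na2SO4 = 4.06699 × 142.04 = 577.675 g.

577.67 g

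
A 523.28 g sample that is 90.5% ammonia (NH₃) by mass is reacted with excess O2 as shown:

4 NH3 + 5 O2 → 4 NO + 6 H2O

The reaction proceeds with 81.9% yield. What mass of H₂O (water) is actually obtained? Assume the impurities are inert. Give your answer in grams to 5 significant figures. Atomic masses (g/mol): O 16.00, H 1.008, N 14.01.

615.32 g

Pure NH3 available = 523.28 g × 0.905 = 473.568 g.
M(NH3) = 14.01 + 3(1.008) = 17.034 g/mol.
M(H2O) = 2(1.008) + 16.00 = 18.016 g/mol.
n(NH3) = 473.568 g / 17.034 g/mol = 27.8014 mol.
From the equation the NH3:H2O mole ratio is 4:6, so n(H2O) = 27.8014 × 6/4 = 41.7020 mol.
Mass of H2O = 41.7020 mol × 18.016 g/mol = 751.304 g.
Actual mass collected = 751.304 g × 0.819 = 615.318 g.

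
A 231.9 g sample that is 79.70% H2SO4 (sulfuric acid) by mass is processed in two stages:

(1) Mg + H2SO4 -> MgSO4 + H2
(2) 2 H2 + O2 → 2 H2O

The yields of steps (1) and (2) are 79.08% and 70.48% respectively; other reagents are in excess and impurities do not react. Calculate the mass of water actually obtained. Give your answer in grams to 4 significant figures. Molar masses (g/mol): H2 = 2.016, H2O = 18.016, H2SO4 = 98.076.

Pure H2SO4 = 231.9 × 0.7970 = 184.82 g.
n(H2SO4) = 184.82 / 98.076 = 1.8845 mol.
Step 1 (H2SO4:H2 = 1:1): theoretical n(H2) = 1.8845 mol; at 79.08% yield, n(H2) = 1.4903 mol.
Step 2 (H2:H2O = 2:2): theoretical n(H2O) = 1.4903 mol, so theoretical mass = 1.4903 × 18.016 = 26.849 g.
At 70.48% yield, actual mass of H2O = 26.849 × 0.7048 = 18.923 g.

18.92 g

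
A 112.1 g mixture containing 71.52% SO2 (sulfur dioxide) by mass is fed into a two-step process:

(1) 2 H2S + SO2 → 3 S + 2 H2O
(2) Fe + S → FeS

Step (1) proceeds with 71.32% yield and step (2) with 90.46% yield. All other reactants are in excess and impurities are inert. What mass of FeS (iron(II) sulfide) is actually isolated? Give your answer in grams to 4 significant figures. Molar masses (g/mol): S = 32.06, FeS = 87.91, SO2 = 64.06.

Pure SO2 = 112.1 × 0.7152 = 80.174 g.
n(SO2) = 80.174 / 64.06 = 1.2515 mol.
Step 1 (SO2:S = 1:3): theoretical n(S) = 3.7546 mol; at 71.32% yield, n(S) = 2.6778 mol.
Step 2 (S:FeS = 1:1): theoretical n(FeS) = 2.6778 mol, so theoretical mass = 2.6778 × 87.91 = 235.41 g.
At 90.46% yield, actual mass of FeS = 235.41 × 0.9046 = 212.95 g.

212.9 g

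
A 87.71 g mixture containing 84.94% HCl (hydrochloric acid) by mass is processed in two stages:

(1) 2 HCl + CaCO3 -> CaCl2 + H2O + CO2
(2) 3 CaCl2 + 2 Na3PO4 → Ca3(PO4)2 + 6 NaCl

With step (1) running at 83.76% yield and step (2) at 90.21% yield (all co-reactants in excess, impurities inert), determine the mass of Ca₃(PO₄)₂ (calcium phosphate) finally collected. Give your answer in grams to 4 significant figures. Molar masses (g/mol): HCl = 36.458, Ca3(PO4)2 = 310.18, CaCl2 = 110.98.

79.82 g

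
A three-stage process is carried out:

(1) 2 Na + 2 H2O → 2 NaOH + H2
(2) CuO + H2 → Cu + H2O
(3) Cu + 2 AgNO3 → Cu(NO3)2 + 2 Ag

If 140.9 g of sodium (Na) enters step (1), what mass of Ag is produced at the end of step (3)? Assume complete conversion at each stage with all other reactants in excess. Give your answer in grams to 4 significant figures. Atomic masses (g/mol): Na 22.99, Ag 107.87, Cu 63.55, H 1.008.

661.1 g

M(Na) = 22.99 g/mol.
M(Ag) = 107.87 g/mol.
n(Na) = 140.9 / 22.99 = 6.1288 mol.
Reaction (1): Na→H2 ratio 2:1 ⇒ n(H2) = 3.0644 mol.
Reaction (2): H2→Cu ratio 1:1 ⇒ n(Cu) = 3.0644 mol.
Reaction (3): Cu→Ag ratio 1:2 ⇒ n(Ag) = 6.1288 mol.
Mass of Ag = 6.1288 × 107.87 = 661.11 g.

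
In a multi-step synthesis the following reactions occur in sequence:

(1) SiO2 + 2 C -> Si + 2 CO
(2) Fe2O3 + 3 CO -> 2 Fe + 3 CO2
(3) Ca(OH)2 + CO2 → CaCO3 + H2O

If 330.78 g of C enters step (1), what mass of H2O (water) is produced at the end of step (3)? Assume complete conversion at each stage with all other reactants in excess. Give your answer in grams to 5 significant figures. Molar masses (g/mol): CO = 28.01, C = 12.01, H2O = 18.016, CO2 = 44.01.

n(C) = 330.78 / 12.01 = 27.5420 mol.
Reaction (1): C→CO ratio 2:2 ⇒ n(CO) = 27.5420 mol.
Reaction (2): CO→CO2 ratio 3:3 ⇒ n(CO2) = 27.5420 mol.
Reaction (3): CO2→H2O ratio 1:1 ⇒ n(H2O) = 27.5420 mol.
Mass of H2O = 27.5420 × 18.016 = 496.198 g.

496.20 g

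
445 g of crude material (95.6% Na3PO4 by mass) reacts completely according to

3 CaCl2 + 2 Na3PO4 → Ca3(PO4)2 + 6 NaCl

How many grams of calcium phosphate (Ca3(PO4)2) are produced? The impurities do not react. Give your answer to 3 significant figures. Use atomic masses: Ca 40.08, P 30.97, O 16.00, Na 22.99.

402 g

Mass of pure Na3PO4 = 445 g × 0.956 = 425.4 g.
M(Na3PO4) = 3(22.99) + 30.97 + 4(16.00) = 163.94 g/mol.
M(Ca3(PO4)2) = 3(40.08) + 2(30.97) + 8(16.00) = 310.18 g/mol.
n(Na3PO4) = 425.4 g / 163.94 g/mol = 2.595 mol.
From the equation the Na3PO4:Ca3(PO4)2 mole ratio is 2:1, so n(Ca3(PO4)2) = 2.595 × 1/2 = 1.297 mol.
Mass of Ca3(PO4)2 = 1.297 mol × 310.18 g/mol = 402.5 g.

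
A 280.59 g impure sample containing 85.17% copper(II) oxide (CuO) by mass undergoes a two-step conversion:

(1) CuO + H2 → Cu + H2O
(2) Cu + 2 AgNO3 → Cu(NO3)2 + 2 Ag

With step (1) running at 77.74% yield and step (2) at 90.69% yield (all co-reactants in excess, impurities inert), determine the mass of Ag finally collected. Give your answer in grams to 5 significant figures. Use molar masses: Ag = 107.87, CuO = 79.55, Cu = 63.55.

Pure CuO = 280.59 × 0.8517 = 238.979 g.
n(CuO) = 238.979 / 79.55 = 3.00413 mol.
Step 1 (CuO:Cu = 1:1): theoretical n(Cu) = 3.00413 mol; at 77.74% yield, n(Cu) = 2.33541 mol.
Step 2 (Cu:Ag = 1:2): theoretical n(Ag) = 4.67082 mol, so theoretical mass = 4.67082 × 107.87 = 503.841 g.
At 90.69% yield, actual mass of Ag = 503.841 × 0.9069 = 456.934 g.

456.93 g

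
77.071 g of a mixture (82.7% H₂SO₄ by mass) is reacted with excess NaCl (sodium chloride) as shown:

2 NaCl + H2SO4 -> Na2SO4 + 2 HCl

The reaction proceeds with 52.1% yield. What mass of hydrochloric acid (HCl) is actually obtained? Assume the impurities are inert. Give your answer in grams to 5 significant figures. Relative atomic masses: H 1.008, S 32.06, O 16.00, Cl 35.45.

24.688 g

Pure H2SO4 available = 77.071 g × 0.827 = 63.7377 g.
M(H2SO4) = 2(1.008) + 32.06 + 4(16.00) = 98.076 g/mol.
M(HCl) = 1.008 + 35.45 = 36.458 g/mol.
n(H2SO4) = 63.7377 g / 98.076 g/mol = 0.649881 mol.
From the equation the H2SO4:HCl mole ratio is 1:2, so n(HCl) = 0.649881 × 2/1 = 1.29976 mol.
Mass of HCl = 1.29976 mol × 36.458 g/mol = 47.3867 g.
Actual mass collected = 47.3867 g × 0.521 = 24.6885 g.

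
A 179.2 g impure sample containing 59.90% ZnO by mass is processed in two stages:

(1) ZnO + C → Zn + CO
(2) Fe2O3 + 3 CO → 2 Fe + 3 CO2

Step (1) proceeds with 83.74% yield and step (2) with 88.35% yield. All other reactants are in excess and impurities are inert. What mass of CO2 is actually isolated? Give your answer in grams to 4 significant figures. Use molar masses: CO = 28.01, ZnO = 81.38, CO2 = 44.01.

42.95 g

Pure ZnO = 179.2 × 0.5990 = 107.34 g.
n(ZnO) = 107.34 / 81.38 = 1.3190 mol.
Step 1 (ZnO:CO = 1:1): theoretical n(CO) = 1.3190 mol; at 83.74% yield, n(CO) = 1.1045 mol.
Step 2 (CO:CO2 = 3:3): theoretical n(CO2) = 1.1045 mol, so theoretical mass = 1.1045 × 44.01 = 48.611 g.
At 88.35% yield, actual mass of CO2 = 48.611 × 0.8835 = 42.948 g.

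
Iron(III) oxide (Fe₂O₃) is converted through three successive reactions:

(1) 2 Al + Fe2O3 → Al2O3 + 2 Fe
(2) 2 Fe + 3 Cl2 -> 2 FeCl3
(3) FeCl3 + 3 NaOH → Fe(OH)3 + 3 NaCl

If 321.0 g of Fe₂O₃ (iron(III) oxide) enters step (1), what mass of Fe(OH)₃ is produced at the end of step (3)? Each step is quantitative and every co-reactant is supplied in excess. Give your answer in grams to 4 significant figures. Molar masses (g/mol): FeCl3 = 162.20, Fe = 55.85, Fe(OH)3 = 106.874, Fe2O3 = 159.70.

429.6 g

n(Fe2O3) = 321.0 / 159.70 = 2.0100 mol.
Reaction (1): Fe2O3→Fe ratio 1:2 ⇒ n(Fe) = 4.0200 mol.
Reaction (2): Fe→FeCl3 ratio 2:2 ⇒ n(FeCl3) = 4.0200 mol.
Reaction (3): FeCl3→Fe(OH)3 ratio 1:1 ⇒ n(Fe(OH)3) = 4.0200 mol.
Mass of Fe(OH)3 = 4.0200 × 106.874 = 429.64 g.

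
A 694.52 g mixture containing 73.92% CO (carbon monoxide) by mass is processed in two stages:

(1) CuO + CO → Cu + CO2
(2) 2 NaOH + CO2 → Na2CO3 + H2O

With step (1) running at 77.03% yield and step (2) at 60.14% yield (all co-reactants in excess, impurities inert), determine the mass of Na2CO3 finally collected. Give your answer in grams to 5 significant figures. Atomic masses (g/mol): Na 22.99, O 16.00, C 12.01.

Pure CO = 694.52 × 0.7392 = 513.389 g.
M(CO) = 12.01 + 16.00 = 28.01 g/mol.
M(Na2CO3) = 2(22.99) + 12.01 + 3(16.00) = 105.99 g/mol.
n(CO) = 513.389 / 28.01 = 18.3288 mol.
Step 1 (CO:CO2 = 1:1): theoretical n(CO2) = 18.3288 mol; at 77.03% yield, n(CO2) = 14.1187 mol.
Step 2 (CO2:Na2CO3 = 1:1): theoretical n(Na2CO3) = 14.1187 mol, so theoretical mass = 14.1187 × 105.99 = 1496.44 g.
At 60.14% yield, actual mass of Na2CO3 = 1496.44 × 0.6014 = 899.957 g.

899.96 g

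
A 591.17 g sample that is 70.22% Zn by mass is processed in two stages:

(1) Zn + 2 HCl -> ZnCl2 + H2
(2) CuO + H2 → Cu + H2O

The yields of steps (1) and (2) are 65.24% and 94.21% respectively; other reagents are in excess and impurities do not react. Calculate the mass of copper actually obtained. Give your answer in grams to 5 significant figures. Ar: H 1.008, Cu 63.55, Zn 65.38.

248.00 g

Pure Zn = 591.17 × 0.7022 = 415.120 g.
M(Zn) = 65.38 g/mol.
M(Cu) = 63.55 g/mol.
n(Zn) = 415.120 / 65.38 = 6.34934 mol.
Step 1 (Zn:H2 = 1:1): theoretical n(H2) = 6.34934 mol; at 65.24% yield, n(H2) = 4.14231 mol.
Step 2 (H2:Cu = 1:1): theoretical n(Cu) = 4.14231 mol, so theoretical mass = 4.14231 × 63.55 = 263.244 g.
At 94.21% yield, actual mass of Cu = 263.244 × 0.9421 = 248.002 g.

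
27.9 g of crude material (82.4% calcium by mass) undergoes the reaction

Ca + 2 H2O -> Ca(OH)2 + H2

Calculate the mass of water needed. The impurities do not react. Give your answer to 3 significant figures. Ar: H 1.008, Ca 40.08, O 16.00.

20.7 g

Mass of pure Ca = 27.9 g × 0.824 = 22.99 g.
M(Ca) = 40.08 g/mol.
M(H2O) = 2(1.008) + 16.00 = 18.016 g/mol.
n(Ca) = 22.99 g / 40.08 g/mol = 0.5736 mol.
From the equation the Ca:H2O mole ratio is 1:2, so n(H2O) = 0.5736 × 2/1 = 1.147 mol.
Mass of H2O = 1.147 mol × 18.016 g/mol = 20.67 g.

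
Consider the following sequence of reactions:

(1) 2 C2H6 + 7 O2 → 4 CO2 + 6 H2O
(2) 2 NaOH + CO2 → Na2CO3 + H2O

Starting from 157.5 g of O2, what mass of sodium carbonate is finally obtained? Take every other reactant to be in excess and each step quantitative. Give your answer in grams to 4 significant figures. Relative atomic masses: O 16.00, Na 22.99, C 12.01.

M(O2) = 2(16.00) = 32.00 g/mol.
M(Na2CO3) = 2(22.99) + 12.01 + 3(16.00) = 105.99 g/mol.
n(O2) = 157.50 / 32.00 = 4.9219 mol.
Step 1 gives a 7:4 ratio of O2 to CO2, so n(CO2) = 2.8125 mol.
In step 2 the CO2:Na2CO3 ratio is 1:1, so n(Na2CO3) = 2.8125 mol.
Mass of Na2CO3 = 2.8125 × 105.99 = 298.10 g.

298.1 g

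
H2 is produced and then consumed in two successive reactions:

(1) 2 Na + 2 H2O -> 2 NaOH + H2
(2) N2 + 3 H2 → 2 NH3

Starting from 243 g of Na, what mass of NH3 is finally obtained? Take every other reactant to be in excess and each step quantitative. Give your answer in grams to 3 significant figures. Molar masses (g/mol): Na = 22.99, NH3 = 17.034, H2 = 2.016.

n(Na) = 243.0 / 22.99 = 10.57 mol.
Step 1 gives a 2:1 ratio of Na to H2, so n(H2) = 5.285 mol.
In step 2 the H2:NH3 ratio is 3:2, so n(NH3) = 3.523 mol.
Mass of NH3 = 3.523 × 17.034 = 60.02 g.

60.0 g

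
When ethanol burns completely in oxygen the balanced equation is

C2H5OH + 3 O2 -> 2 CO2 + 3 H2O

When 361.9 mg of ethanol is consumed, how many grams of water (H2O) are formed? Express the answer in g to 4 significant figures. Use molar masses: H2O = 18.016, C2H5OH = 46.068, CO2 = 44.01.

Convert: 361.9 mg = 0.36190 g.
n(C2H5OH) = 0.36190 g / 46.068 g/mol = 0.0078558 mol.
From the equation the C2H5OH:H2O mole ratio is 1:3, so n(H2O) = 0.0078558 × 3/1 = 0.023567 mol.
Mass of H2O = 0.023567 mol × 18.016 g/mol = 0.42459 g.

0.4246 g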